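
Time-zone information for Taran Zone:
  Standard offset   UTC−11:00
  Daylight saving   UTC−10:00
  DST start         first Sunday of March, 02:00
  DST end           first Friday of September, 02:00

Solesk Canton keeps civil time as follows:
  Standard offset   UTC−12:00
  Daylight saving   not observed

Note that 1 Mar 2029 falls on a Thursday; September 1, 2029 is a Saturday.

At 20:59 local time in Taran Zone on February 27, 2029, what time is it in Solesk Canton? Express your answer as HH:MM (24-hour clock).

19:59

1 March 2029 is a Thursday, so the first Sunday is March 4.
1 September 2029 is a Saturday, so the first Friday is September 7.
Daylight saving runs 4 March – 7 September; February 27, 2029 is outside that window, so Taran Zone is on standard time at UTC−11:00.
20:59 Taran Zone + 11h = 07:59 UTC (rolling into the next day, 28 February 2029).
Solesk Canton stays on UTC−12:00 all year.
07:59 UTC − 12h = 19:59 Solesk Canton (rolling into the previous day, 27 February 2029).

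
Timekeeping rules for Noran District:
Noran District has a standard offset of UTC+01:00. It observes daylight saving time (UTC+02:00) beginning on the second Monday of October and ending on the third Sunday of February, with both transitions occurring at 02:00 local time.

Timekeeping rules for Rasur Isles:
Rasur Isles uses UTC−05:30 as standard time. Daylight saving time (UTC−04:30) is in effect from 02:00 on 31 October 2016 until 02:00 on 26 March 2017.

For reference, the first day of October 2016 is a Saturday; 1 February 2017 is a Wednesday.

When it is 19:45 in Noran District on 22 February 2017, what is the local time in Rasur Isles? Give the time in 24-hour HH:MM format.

14:15

1 October 2016 is a Saturday, so the first Monday is October 3 and the second is October 10.
1 February 2017 is a Wednesday, so the first Sunday is February 5 and the third is February 19.
22 February 2017 is outside the daylight-saving period (10 October 2016 – 19 February 2017), so Noran District is on standard time, UTC+01:00.
19:45 Noran District − 1h = 18:45 UTC.
At the standard offset (UTC−05:30), 18:45 UTC − 5h30m = 13:15 Rasur Isles standard time.
The standard-time date in Rasur Isles, 22 February 2017, falls between 31 October 2016 and 26 March 2017, so daylight saving is in effect and Rasur Isles is at UTC−04:30.
18:45 UTC − 4h30m = 14:15 Rasur Isles.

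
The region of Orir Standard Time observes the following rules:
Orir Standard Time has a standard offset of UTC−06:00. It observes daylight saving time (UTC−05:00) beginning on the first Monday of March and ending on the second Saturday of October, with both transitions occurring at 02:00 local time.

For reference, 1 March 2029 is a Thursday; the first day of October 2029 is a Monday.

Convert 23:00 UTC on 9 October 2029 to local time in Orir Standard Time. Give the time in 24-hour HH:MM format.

1 March 2029 is a Thursday, so the first Monday is March 5.
1 October 2029 is a Monday, so the first Saturday is October 6 and the second is October 13.
At the standard offset (UTC−06:00), 23:00 UTC − 6h = 17:00 Orir Standard Time standard time.
The standard-time date in Orir Standard Time, 9 October 2029, falls between 5 March and 13 October, so daylight saving is in effect and Orir Standard Time is at UTC−05:00.
23:00 UTC − 5h = 18:00 local.

18:00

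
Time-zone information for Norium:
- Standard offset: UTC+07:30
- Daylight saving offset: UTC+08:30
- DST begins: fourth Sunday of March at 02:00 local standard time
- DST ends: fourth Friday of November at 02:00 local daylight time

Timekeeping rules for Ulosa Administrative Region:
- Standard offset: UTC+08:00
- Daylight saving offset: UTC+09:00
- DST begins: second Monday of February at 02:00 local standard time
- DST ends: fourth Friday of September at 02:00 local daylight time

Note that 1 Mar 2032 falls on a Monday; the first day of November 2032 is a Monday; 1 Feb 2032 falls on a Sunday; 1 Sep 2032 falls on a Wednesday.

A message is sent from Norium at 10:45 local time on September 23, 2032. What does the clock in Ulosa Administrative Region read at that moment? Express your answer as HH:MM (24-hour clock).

1 March 2032 is a Monday, so the first Sunday is March 7 and the fourth is March 28.
1 November 2032 is a Monday, so the first Friday is November 5 and the fourth is November 26.
September 23, 2032 lies within the daylight-saving period (28 March – 26 November), so Norium is on daylight time, UTC+08:30.
10:45 Norium − 8h30m = 02:15 UTC.
1 February 2032 is a Sunday, so the first Monday is February 2 and the second is February 9.
1 September 2032 is a Wednesday, so the first Friday is September 3 and the fourth is September 24.
At the standard offset (UTC+08:00), 02:15 UTC + 8h = 10:15 Ulosa Administrative Region standard time.
The standard-time date in Ulosa Administrative Region, September 23, 2032, falls between 9 February and 24 September, so daylight saving is in effect and Ulosa Administrative Region is at UTC+09:00.
02:15 UTC + 9h = 11:15 Ulosa Administrative Region.

11:15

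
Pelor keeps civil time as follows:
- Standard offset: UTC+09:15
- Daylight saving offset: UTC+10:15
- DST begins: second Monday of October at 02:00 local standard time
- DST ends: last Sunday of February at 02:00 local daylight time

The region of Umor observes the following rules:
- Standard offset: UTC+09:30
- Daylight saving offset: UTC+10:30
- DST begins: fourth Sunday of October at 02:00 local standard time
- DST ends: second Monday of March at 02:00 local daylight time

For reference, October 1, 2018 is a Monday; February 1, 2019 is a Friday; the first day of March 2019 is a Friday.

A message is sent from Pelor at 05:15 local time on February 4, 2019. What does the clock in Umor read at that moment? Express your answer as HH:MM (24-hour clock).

05:30

1 October 2018 is a Monday, so the first Monday is October 1 and the second is October 8.
1 February 2019 is a Friday, so Sundays fall on 3, 10, 17, 24; the last is February 24.
February 4, 2019 falls between 8 October 2018 and 24 February 2019, so daylight saving is in effect and Pelor is at UTC+10:15.
05:15 Pelor − 10h15m = 19:00 UTC (rolling into the previous day, 3 February 2019).
1 October 2018 is a Monday, so the first Sunday is October 7 and the fourth is October 28.
1 March 2019 is a Friday, so the first Monday is March 4 and the second is March 11.
At the standard offset (UTC+09:30), 19:00 UTC + 9h30m = 04:30 Umor standard time (rolling into the next day, 4 February 2019).
Daylight saving runs 28 October 2018 – 11 March 2019; the standard-time date in Umor, February 4, 2019, is inside that window, so Umor is at UTC+10:30.
19:00 UTC + 10h30m = 05:30 Umor (rolling into the next day, 4 February 2019).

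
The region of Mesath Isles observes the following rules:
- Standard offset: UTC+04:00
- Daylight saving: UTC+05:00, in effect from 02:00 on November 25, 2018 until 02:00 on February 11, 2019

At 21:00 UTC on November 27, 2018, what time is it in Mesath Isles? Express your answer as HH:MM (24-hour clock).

02:00

At the standard offset (UTC+04:00), 21:00 UTC + 4h = 01:00 Mesath Isles standard time (rolling into the next day, 28 November 2018).
The standard-time date in Mesath Isles, November 28, 2018, falls between 25 November 2018 and 11 February 2019, so daylight saving is in effect and Mesath Isles is at UTC+05:00.
21:00 UTC + 5h = 02:00 local (rolling into the next day, 28 November 2018).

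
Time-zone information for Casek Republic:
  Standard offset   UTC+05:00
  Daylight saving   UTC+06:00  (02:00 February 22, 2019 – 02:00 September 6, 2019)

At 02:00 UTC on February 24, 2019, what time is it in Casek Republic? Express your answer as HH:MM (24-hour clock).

At the standard offset (UTC+05:00), 02:00 UTC + 5h = 07:00 Casek Republic standard time.
The standard-time date in Casek Republic, February 24, 2019, lies within the daylight-saving period (22 February – 6 September), so Casek Republic is on daylight time, UTC+06:00.
02:00 UTC + 6h = 08:00 local.

08:00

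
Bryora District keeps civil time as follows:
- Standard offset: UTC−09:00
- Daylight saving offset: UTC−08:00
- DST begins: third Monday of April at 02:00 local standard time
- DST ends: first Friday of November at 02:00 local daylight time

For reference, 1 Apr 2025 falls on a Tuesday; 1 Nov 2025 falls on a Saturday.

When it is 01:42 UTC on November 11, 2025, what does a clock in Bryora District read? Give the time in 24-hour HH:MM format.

1 April 2025 is a Tuesday, so the first Monday is April 7 and the third is April 21.
1 November 2025 is a Saturday, so the first Friday is November 7.
At the standard offset (UTC−09:00), 01:42 UTC − 9h = 16:42 Bryora District standard time (rolling into the previous day, 10 November 2025).
The standard-time date in Bryora District, November 10, 2025, does not fall between 21 April and 7 November, so daylight saving is not in effect and Bryora District is at UTC−09:00.
01:42 UTC − 9h = 16:42 local (rolling into the previous day, 10 November 2025).

16:42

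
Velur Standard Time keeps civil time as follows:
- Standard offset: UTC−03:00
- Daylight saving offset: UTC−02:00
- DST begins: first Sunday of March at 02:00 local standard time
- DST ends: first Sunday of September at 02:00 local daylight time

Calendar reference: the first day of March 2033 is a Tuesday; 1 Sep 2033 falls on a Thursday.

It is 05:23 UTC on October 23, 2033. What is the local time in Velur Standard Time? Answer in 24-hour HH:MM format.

1 March 2033 is a Tuesday, so the first Sunday is March 6.
1 September 2033 is a Thursday, so the first Sunday is September 4.
At the standard offset (UTC−03:00), 05:23 UTC − 3h = 02:23 Velur Standard Time standard time.
The standard-time date in Velur Standard Time, October 23, 2033, does not fall between 6 March and 4 September, so daylight saving is not in effect and Velur Standard Time is at UTC−03:00.
05:23 UTC − 3h = 02:23 local.

02:23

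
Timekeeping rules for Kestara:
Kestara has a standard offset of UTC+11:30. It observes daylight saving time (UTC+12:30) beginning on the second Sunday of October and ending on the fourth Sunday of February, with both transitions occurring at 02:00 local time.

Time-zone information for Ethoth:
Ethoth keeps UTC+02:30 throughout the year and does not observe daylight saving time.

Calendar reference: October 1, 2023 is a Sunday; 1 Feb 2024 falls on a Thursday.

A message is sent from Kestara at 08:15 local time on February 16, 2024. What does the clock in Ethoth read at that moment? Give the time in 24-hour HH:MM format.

1 October 2023 is a Sunday, so the first Sunday is October 1 and the second is October 8.
1 February 2024 is a Thursday, so the first Sunday is February 4 and the fourth is February 25.
Daylight saving runs 8 October 2023 – 25 February 2024; February 16, 2024 is inside that window, so Kestara is at UTC+12:30.
08:15 Kestara − 12h30m = 19:45 UTC (rolling into the previous day, 15 February 2024).
Ethoth has no daylight saving, so its offset is UTC+02:30 year-round.
19:45 UTC + 2h30m = 22:15 Ethoth.

22:15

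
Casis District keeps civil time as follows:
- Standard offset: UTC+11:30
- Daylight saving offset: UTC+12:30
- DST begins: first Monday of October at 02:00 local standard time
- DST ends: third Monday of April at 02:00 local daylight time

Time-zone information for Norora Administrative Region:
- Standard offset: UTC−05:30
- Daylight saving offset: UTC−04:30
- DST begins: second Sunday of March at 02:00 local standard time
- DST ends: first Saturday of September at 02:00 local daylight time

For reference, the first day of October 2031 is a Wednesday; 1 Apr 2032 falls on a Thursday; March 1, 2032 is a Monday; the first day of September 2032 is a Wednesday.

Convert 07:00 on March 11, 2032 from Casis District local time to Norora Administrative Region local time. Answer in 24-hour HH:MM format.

13:00

1 October 2031 is a Wednesday, so the first Monday is October 6.
1 April 2032 is a Thursday, so the first Monday is April 5 and the third is April 19.
March 11, 2032 falls between 6 October 2031 and 19 April 2032, so daylight saving is in effect and Casis District is at UTC+12:30.
07:00 Casis District − 12h30m = 18:30 UTC (rolling into the previous day, 10 March 2032).
1 March 2032 is a Monday, so the first Sunday is March 7 and the second is March 14.
1 September 2032 is a Wednesday, so the first Saturday is September 4.
At the standard offset (UTC−05:30), 18:30 UTC − 5h30m = 13:00 Norora Administrative Region standard time.
Daylight saving runs 14 March – 4 September; the standard-time date in Norora Administrative Region, March 10, 2032, is outside that window, so Norora Administrative Region is on standard time at UTC−05:30.
18:30 UTC − 5h30m = 13:00 Norora Administrative Region.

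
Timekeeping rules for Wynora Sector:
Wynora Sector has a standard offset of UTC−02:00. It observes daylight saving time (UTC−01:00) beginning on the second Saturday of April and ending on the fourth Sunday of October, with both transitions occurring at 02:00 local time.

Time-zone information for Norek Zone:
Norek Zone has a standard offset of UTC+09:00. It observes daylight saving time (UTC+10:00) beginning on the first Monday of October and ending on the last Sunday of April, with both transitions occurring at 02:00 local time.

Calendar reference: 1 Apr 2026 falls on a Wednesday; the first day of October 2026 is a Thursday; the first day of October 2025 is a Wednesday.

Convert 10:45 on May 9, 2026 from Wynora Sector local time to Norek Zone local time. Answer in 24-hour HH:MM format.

1 April 2026 is a Wednesday, so the first Saturday is April 4 and the second is April 11.
1 October 2026 is a Thursday, so the first Sunday is October 4 and the fourth is October 25.
May 9, 2026 lies within the daylight-saving period (11 April – 25 October), so Wynora Sector is on daylight time, UTC−01:00.
10:45 Wynora Sector + 1h = 11:45 UTC.
1 October 2025 is a Wednesday, so the first Monday is October 6.
1 April 2026 is a Wednesday, so Sundays fall on 5, 12, 19, 26; the last is April 26.
At the standard offset (UTC+09:00), 11:45 UTC + 9h = 20:45 Norek Zone standard time.
The standard-time date in Norek Zone, May 9, 2026, does not fall between 6 October 2025 and 26 April 2026, so daylight saving is not in effect and Norek Zone is at UTC+09:00.
11:45 UTC + 9h = 20:45 Norek Zone.

20:45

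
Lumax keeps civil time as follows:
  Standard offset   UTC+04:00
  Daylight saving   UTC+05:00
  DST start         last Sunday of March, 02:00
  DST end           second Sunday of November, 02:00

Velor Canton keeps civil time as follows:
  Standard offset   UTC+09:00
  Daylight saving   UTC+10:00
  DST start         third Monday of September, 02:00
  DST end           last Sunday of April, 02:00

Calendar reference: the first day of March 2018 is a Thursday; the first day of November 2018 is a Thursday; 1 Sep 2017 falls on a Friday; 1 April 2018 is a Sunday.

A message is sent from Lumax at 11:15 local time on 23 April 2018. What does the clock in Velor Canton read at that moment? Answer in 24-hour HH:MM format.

16:15

1 March 2018 is a Thursday, so Sundays fall on 4, 11, 18, 25; the last is March 25.
1 November 2018 is a Thursday, so the first Sunday is November 4 and the second is November 11.
Daylight saving runs 25 March – 11 November; 23 April 2018 is inside that window, so Lumax is at UTC+05:00.
11:15 Lumax − 5h = 06:15 UTC.
1 September 2017 is a Friday, so the first Monday is September 4 and the third is September 18.
1 April 2018 is a Sunday, so Sundays fall on 1, 8, 15, 22, 29; the last is April 29.
At the standard offset (UTC+09:00), 06:15 UTC + 9h = 15:15 Velor Canton standard time.
Daylight saving runs 18 September 2017 – 29 April 2018; the standard-time date in Velor Canton, 23 April 2018, is inside that window, so Velor Canton is at UTC+10:00.
06:15 UTC + 10h = 16:15 Velor Canton.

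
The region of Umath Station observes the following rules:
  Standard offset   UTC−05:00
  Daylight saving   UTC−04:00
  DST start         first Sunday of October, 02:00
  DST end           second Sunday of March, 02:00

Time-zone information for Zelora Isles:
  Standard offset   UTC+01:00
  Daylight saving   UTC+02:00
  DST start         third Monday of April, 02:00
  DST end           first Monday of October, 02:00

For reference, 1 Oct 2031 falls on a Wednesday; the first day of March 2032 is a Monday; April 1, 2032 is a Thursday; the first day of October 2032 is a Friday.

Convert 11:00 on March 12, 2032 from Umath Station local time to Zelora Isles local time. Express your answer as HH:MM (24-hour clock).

1 October 2031 is a Wednesday, so the first Sunday is October 5.
1 March 2032 is a Monday, so the first Sunday is March 7 and the second is March 14.
March 12, 2032 lies within the daylight-saving period (5 October 2031 – 14 March 2032), so Umath Station is on daylight time, UTC−04:00.
11:00 Umath Station + 4h = 15:00 UTC.
1 April 2032 is a Thursday, so the first Monday is April 5 and the third is April 19.
1 October 2032 is a Friday, so the first Monday is October 4.
At the standard offset (UTC+01:00), 15:00 UTC + 1h = 16:00 Zelora Isles standard time.
The standard-time date in Zelora Isles, March 12, 2032, is outside the daylight-saving period (19 April – 4 October), so Zelora Isles is on standard time, UTC+01:00.
15:00 UTC + 1h = 16:00 Zelora Isles.

16:00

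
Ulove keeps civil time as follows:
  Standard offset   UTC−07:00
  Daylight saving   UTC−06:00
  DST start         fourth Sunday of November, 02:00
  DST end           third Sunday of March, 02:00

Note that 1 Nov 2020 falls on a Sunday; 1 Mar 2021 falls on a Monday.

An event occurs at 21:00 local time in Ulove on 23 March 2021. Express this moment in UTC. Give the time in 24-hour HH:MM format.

04:00

1 November 2020 is a Sunday, so the first Sunday is November 1 and the fourth is November 22.
1 March 2021 is a Monday, so the first Sunday is March 7 and the third is March 21.
23 March 2021 does not fall between 22 November 2020 and 21 March 2021, so daylight saving is not in effect and Ulove is at UTC−07:00.
21:00 local + 7h = 04:00 UTC (rolling into the next day, 24 March 2021).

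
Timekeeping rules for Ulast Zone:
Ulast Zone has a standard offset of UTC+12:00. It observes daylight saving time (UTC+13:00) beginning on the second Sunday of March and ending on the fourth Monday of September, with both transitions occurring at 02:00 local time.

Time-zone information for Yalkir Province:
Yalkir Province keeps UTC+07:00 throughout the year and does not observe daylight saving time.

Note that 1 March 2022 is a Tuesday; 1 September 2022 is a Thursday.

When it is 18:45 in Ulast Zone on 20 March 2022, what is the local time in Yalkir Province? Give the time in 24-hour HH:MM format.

1 March 2022 is a Tuesday, so the first Sunday is March 6 and the second is March 13.
1 September 2022 is a Thursday, so the first Monday is September 5 and the fourth is September 26.
Daylight saving runs 13 March – 26 September; 20 March 2022 is inside that window, so Ulast Zone is at UTC+13:00.
18:45 Ulast Zone − 13h = 05:45 UTC.
Yalkir Province stays on UTC+07:00 all year.
05:45 UTC + 7h = 12:45 Yalkir Province.

12:45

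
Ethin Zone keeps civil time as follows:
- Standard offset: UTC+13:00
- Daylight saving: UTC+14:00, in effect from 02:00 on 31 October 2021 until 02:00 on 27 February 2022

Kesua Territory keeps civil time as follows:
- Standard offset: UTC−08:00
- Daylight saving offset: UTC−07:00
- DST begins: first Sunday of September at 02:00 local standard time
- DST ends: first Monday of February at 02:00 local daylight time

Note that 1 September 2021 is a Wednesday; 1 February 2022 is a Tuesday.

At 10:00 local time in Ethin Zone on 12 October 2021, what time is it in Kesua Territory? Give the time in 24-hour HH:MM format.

14:00

Daylight saving runs 31 October 2021 – 27 February 2022; 12 October 2021 is outside that window, so Ethin Zone is on standard time at UTC+13:00.
10:00 Ethin Zone − 13h = 21:00 UTC (rolling into the previous day, 11 October 2021).
1 September 2021 is a Wednesday, so the first Sunday is September 5.
1 February 2022 is a Tuesday, so the first Monday is February 7.
At the standard offset (UTC−08:00), 21:00 UTC − 8h = 13:00 Kesua Territory standard time.
The standard-time date in Kesua Territory, 11 October 2021, falls between 5 September 2021 and 7 February 2022, so daylight saving is in effect and Kesua Territory is at UTC−07:00.
21:00 UTC − 7h = 14:00 Kesua Territory.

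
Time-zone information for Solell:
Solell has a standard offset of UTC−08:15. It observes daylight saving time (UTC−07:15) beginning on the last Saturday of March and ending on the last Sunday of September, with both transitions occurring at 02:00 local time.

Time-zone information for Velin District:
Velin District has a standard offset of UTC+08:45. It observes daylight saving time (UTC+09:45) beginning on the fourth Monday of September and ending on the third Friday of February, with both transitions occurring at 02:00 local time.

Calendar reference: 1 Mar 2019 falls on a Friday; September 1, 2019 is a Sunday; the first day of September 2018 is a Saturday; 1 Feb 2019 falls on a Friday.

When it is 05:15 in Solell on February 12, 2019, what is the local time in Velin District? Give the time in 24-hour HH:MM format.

23:15

1 March 2019 is a Friday, so Saturdays fall on 2, 9, 16, 23, 30; the last is March 30.
1 September 2019 is a Sunday, so Sundays fall on 1, 8, 15, 22, 29; the last is September 29.
February 12, 2019 is outside the daylight-saving period (30 March – 29 September), so Solell is on standard time, UTC−08:15.
05:15 Solell + 8h15m = 13:30 UTC.
1 September 2018 is a Saturday, so the first Monday is September 3 and the fourth is September 24.
1 February 2019 is a Friday, so the first Friday is February 1 and the third is February 15.
At the standard offset (UTC+08:45), 13:30 UTC + 8h45m = 22:15 Velin District standard time.
Daylight saving runs 24 September 2018 – 15 February 2019; the standard-time date in Velin District, February 12, 2019, is inside that window, so Velin District is at UTC+09:45.
13:30 UTC + 9h45m = 23:15 Velin District.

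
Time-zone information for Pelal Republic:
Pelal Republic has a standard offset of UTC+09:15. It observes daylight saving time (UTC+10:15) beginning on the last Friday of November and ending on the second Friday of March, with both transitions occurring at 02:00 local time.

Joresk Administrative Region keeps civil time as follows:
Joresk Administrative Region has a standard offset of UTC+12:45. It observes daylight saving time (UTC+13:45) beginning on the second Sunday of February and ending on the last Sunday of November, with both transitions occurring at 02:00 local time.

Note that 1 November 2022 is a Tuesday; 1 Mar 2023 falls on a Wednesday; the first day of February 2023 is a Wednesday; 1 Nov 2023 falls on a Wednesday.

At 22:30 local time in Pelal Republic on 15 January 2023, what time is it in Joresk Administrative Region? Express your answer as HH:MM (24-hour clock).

01:00

1 November 2022 is a Tuesday, so Fridays fall on 4, 11, 18, 25; the last is November 25.
1 March 2023 is a Wednesday, so the first Friday is March 3 and the second is March 10.
15 January 2023 lies within the daylight-saving period (25 November 2022 – 10 March 2023), so Pelal Republic is on daylight time, UTC+10:15.
22:30 Pelal Republic − 10h15m = 12:15 UTC.
1 February 2023 is a Wednesday, so the first Sunday is February 5 and the second is February 12.
1 November 2023 is a Wednesday, so Sundays fall on 5, 12, 19, 26; the last is November 26.
At the standard offset (UTC+12:45), 12:15 UTC + 12h45m = 01:00 Joresk Administrative Region standard time (rolling into the next day, 16 January 2023).
The standard-time date in Joresk Administrative Region, 16 January 2023, does not fall between 12 February and 26 November, so daylight saving is not in effect and Joresk Administrative Region is at UTC+12:45.
12:15 UTC + 12h45m = 01:00 Joresk Administrative Region (rolling into the next day, 16 January 2023).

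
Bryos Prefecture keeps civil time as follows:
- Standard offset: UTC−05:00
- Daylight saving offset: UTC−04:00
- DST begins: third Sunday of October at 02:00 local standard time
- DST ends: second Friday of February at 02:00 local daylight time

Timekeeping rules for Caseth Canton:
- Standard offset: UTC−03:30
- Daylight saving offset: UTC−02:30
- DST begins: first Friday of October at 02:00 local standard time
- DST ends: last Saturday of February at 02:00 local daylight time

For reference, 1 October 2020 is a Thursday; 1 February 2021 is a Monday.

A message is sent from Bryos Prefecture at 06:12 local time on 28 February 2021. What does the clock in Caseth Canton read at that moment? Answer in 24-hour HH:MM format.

1 October 2020 is a Thursday, so the first Sunday is October 4 and the third is October 18.
1 February 2021 is a Monday, so the first Friday is February 5 and the second is February 12.
28 February 2021 does not fall between 18 October 2020 and 12 February 2021, so daylight saving is not in effect and Bryos Prefecture is at UTC−05:00.
06:12 Bryos Prefecture + 5h = 11:12 UTC.
1 October 2020 is a Thursday, so the first Friday is October 2.
1 February 2021 is a Monday, so Saturdays fall on 6, 13, 20, 27; the last is February 27.
At the standard offset (UTC−03:30), 11:12 UTC − 3h30m = 07:42 Caseth Canton standard time.
The standard-time date in Caseth Canton, 28 February 2021, is outside the daylight-saving period (2 October 2020 – 27 February 2021), so Caseth Canton is on standard time, UTC−03:30.
11:12 UTC − 3h30m = 07:42 Caseth Canton.

07:42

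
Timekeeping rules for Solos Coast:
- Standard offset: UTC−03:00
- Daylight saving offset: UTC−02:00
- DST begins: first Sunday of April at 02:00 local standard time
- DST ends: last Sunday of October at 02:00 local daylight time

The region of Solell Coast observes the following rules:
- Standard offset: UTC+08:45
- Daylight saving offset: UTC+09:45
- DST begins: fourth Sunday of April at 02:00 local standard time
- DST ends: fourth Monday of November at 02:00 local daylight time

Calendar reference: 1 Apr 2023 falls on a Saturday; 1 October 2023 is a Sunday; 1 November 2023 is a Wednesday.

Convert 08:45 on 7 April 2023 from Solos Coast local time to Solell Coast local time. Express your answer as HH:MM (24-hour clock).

1 April 2023 is a Saturday, so the first Sunday is April 2.
1 October 2023 is a Sunday, so Sundays fall on 1, 8, 15, 22, 29; the last is October 29.
Daylight saving runs 2 April – 29 October; 7 April 2023 is inside that window, so Solos Coast is at UTC−02:00.
08:45 Solos Coast + 2h = 10:45 UTC.
1 April 2023 is a Saturday, so the first Sunday is April 2 and the fourth is April 23.
1 November 2023 is a Wednesday, so the first Monday is November 6 and the fourth is November 27.
At the standard offset (UTC+08:45), 10:45 UTC + 8h45m = 19:30 Solell Coast standard time.
Daylight saving runs 23 April – 27 November; the standard-time date in Solell Coast, 7 April 2023, is outside that window, so Solell Coast is on standard time at UTC+08:45.
10:45 UTC + 8h45m = 19:30 Solell Coast.

19:30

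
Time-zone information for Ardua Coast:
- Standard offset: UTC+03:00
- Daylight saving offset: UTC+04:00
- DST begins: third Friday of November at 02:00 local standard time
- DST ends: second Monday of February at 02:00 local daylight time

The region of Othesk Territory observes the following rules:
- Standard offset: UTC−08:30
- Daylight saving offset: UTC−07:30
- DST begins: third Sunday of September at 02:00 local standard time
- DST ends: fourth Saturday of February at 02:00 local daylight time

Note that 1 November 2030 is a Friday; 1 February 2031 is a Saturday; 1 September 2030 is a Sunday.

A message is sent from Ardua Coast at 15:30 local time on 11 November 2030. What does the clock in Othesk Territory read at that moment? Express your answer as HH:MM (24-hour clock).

05:00

1 November 2030 is a Friday, so the first Friday is November 1 and the third is November 15.
1 February 2031 is a Saturday, so the first Monday is February 3 and the second is February 10.
Daylight saving runs 15 November 2030 – 10 February 2031; 11 November 2030 is outside that window, so Ardua Coast is on standard time at UTC+03:00.
15:30 Ardua Coast − 3h = 12:30 UTC.
1 September 2030 is a Sunday, so the first Sunday is September 1 and the third is September 15.
1 February 2031 is a Saturday, so the first Saturday is February 1 and the fourth is February 22.
At the standard offset (UTC−08:30), 12:30 UTC − 8h30m = 04:00 Othesk Territory standard time.
The standard-time date in Othesk Territory, 11 November 2030, lies within the daylight-saving period (15 September 2030 – 22 February 2031), so Othesk Territory is on daylight time, UTC−07:30.
12:30 UTC − 7h30m = 05:00 Othesk Territory.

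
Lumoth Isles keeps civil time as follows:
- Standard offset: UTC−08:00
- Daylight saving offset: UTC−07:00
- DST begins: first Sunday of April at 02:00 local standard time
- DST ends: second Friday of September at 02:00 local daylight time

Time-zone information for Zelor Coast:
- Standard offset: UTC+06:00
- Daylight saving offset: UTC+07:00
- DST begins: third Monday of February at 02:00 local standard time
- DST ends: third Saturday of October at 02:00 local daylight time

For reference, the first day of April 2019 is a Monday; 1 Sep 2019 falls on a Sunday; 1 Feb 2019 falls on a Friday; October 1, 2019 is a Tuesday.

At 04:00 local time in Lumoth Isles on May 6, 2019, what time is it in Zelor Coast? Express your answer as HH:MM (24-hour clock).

1 April 2019 is a Monday, so the first Sunday is April 7.
1 September 2019 is a Sunday, so the first Friday is September 6 and the second is September 13.
May 6, 2019 falls between 7 April and 13 September, so daylight saving is in effect and Lumoth Isles is at UTC−07:00.
04:00 Lumoth Isles + 7h = 11:00 UTC.
1 February 2019 is a Friday, so the first Monday is February 4 and the third is February 18.
1 October 2019 is a Tuesday, so the first Saturday is October 5 and the third is October 19.
At the standard offset (UTC+06:00), 11:00 UTC + 6h = 17:00 Zelor Coast standard time.
The standard-time date in Zelor Coast, May 6, 2019, falls between 18 February and 19 October, so daylight saving is in effect and Zelor Coast is at UTC+07:00.
11:00 UTC + 7h = 18:00 Zelor Coast.

18:00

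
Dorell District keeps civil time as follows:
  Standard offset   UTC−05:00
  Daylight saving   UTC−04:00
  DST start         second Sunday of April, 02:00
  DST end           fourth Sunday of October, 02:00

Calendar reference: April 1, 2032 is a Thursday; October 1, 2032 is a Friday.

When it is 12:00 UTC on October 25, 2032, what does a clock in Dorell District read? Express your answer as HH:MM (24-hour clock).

07:00

1 April 2032 is a Thursday, so the first Sunday is April 4 and the second is April 11.
1 October 2032 is a Friday, so the first Sunday is October 3 and the fourth is October 24.
At the standard offset (UTC−05:00), 12:00 UTC − 5h = 07:00 Dorell District standard time.
Daylight saving runs 11 April – 24 October; the standard-time date in Dorell District, October 25, 2032, is outside that window, so Dorell District is on standard time at UTC−05:00.
12:00 UTC − 5h = 07:00 local.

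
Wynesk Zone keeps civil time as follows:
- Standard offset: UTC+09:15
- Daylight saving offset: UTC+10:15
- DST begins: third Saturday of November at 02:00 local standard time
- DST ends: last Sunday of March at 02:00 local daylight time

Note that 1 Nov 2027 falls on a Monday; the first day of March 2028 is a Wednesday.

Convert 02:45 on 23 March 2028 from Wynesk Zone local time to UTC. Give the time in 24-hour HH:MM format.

16:30

1 November 2027 is a Monday, so the first Saturday is November 6 and the third is November 20.
1 March 2028 is a Wednesday, so Sundays fall on 5, 12, 19, 26; the last is March 26.
23 March 2028 lies within the daylight-saving period (20 November 2027 – 26 March 2028), so Wynesk Zone is on daylight time, UTC+10:15.
02:45 local − 10h15m = 16:30 UTC (rolling into the previous day, 22 March 2028).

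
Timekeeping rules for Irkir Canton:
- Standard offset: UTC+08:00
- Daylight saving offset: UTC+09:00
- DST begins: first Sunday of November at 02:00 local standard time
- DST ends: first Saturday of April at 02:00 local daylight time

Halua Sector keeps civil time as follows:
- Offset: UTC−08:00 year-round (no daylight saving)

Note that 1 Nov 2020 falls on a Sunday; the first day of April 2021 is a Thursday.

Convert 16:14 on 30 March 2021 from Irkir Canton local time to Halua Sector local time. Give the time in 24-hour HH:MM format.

1 November 2020 is a Sunday, so the first Sunday is November 1.
1 April 2021 is a Thursday, so the first Saturday is April 3.
Daylight saving runs 1 November 2020 – 3 April 2021; 30 March 2021 is inside that window, so Irkir Canton is at UTC+09:00.
16:14 Irkir Canton − 9h = 07:14 UTC.
Halua Sector stays on UTC−08:00 all year.
07:14 UTC − 8h = 23:14 Halua Sector (rolling into the previous day, 29 March 2021).

23:14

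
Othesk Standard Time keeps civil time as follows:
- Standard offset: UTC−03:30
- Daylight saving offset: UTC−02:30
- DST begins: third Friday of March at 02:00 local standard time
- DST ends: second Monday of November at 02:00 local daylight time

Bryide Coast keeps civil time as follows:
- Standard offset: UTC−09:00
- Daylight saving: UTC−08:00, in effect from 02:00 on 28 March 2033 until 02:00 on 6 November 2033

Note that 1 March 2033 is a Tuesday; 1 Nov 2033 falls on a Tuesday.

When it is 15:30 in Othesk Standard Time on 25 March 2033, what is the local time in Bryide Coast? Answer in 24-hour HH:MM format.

09:00

1 March 2033 is a Tuesday, so the first Friday is March 4 and the third is March 18.
1 November 2033 is a Tuesday, so the first Monday is November 7 and the second is November 14.
25 March 2033 falls between 18 March and 14 November, so daylight saving is in effect and Othesk Standard Time is at UTC−02:30.
15:30 Othesk Standard Time + 2h30m = 18:00 UTC.
At the standard offset (UTC−09:00), 18:00 UTC − 9h = 09:00 Bryide Coast standard time.
The standard-time date in Bryide Coast, 25 March 2033, is outside the daylight-saving period (28 March – 6 November), so Bryide Coast is on standard time, UTC−09:00.
18:00 UTC − 9h = 09:00 Bryide Coast.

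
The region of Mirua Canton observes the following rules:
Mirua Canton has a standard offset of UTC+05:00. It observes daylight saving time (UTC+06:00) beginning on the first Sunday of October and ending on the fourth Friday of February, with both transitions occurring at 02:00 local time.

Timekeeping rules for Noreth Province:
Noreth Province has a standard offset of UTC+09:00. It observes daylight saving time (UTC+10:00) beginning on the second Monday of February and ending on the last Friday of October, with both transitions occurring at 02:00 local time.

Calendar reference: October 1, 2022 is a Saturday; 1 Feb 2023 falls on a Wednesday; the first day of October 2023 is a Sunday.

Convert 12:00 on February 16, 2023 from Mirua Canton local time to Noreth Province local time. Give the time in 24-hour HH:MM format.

16:00

1 October 2022 is a Saturday, so the first Sunday is October 2.
1 February 2023 is a Wednesday, so the first Friday is February 3 and the fourth is February 24.
Daylight saving runs 2 October 2022 – 24 February 2023; February 16, 2023 is inside that window, so Mirua Canton is at UTC+06:00.
12:00 Mirua Canton − 6h = 06:00 UTC.
1 February 2023 is a Wednesday, so the first Monday is February 6 and the second is February 13.
1 October 2023 is a Sunday, so Fridays fall on 6, 13, 20, 27; the last is October 27.
At the standard offset (UTC+09:00), 06:00 UTC + 9h = 15:00 Noreth Province standard time.
Daylight saving runs 13 February – 27 October; the standard-time date in Noreth Province, February 16, 2023, is inside that window, so Noreth Province is at UTC+10:00.
06:00 UTC + 10h = 16:00 Noreth Province.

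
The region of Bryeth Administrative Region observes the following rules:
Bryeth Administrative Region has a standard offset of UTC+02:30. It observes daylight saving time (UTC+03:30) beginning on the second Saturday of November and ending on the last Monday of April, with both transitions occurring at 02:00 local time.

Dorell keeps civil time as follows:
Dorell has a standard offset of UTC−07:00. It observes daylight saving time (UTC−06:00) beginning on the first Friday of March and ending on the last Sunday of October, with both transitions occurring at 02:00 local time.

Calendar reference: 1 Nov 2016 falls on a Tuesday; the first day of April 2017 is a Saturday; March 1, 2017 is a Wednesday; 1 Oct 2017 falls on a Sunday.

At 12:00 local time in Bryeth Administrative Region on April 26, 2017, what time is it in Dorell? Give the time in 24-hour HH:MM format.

1 November 2016 is a Tuesday, so the first Saturday is November 5 and the second is November 12.
1 April 2017 is a Saturday, so Mondays fall on 3, 10, 17, 24; the last is April 24.
Daylight saving runs 12 November 2016 – 24 April 2017; April 26, 2017 is outside that window, so Bryeth Administrative Region is on standard time at UTC+02:30.
12:00 Bryeth Administrative Region − 2h30m = 09:30 UTC.
1 March 2017 is a Wednesday, so the first Friday is March 3.
1 October 2017 is a Sunday, so Sundays fall on 1, 8, 15, 22, 29; the last is October 29.
At the standard offset (UTC−07:00), 09:30 UTC − 7h = 02:30 Dorell standard time.
Daylight saving runs 3 March – 29 October; the standard-time date in Dorell, April 26, 2017, is inside that window, so Dorell is at UTC−06:00.
09:30 UTC − 6h = 03:30 Dorell.

03:30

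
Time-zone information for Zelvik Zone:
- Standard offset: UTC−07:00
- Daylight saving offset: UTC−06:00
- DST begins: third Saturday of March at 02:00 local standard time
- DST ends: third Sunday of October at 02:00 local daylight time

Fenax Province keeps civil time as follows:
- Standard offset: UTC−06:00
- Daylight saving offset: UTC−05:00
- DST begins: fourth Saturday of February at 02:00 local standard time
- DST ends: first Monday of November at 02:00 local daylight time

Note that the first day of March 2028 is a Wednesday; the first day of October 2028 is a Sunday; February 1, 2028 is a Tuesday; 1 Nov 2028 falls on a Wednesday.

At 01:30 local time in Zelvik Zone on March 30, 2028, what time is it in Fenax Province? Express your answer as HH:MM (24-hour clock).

02:30

1 March 2028 is a Wednesday, so the first Saturday is March 4 and the third is March 18.
1 October 2028 is a Sunday, so the first Sunday is October 1 and the third is October 15.
March 30, 2028 lies within the daylight-saving period (18 March – 15 October), so Zelvik Zone is on daylight time, UTC−06:00.
01:30 Zelvik Zone + 6h = 07:30 UTC.
1 February 2028 is a Tuesday, so the first Saturday is February 5 and the fourth is February 26.
1 November 2028 is a Wednesday, so the first Monday is November 6.
At the standard offset (UTC−06:00), 07:30 UTC − 6h = 01:30 Fenax Province standard time.
The standard-time date in Fenax Province, March 30, 2028, lies within the daylight-saving period (26 February – 6 November), so Fenax Province is on daylight time, UTC−05:00.
07:30 UTC − 5h = 02:30 Fenax Province.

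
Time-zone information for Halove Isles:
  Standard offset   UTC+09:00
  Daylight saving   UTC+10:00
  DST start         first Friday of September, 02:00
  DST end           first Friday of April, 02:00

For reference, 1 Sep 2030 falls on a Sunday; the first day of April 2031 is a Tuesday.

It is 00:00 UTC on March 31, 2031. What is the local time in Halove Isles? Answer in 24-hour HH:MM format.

1 September 2030 is a Sunday, so the first Friday is September 6.
1 April 2031 is a Tuesday, so the first Friday is April 4.
At the standard offset (UTC+09:00), 00:00 UTC + 9h = 09:00 Halove Isles standard time.
The standard-time date in Halove Isles, March 31, 2031, lies within the daylight-saving period (6 September 2030 – 4 April 2031), so Halove Isles is on daylight time, UTC+10:00.
00:00 UTC + 10h = 10:00 local.

10:00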